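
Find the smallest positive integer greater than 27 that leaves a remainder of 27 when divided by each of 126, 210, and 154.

6957

N − 27 must be a common multiple of 126, 210, and 154.
126 = 2 × 3^2 × 7
210 = 2 × 3 × 5 × 7
154 = 2 × 7 × 11
LCM(126, 210, 154) = 2 × 3^2 × 5 × 7 × 11 = 6930.
Smallest N > 27 is LCM + 27 = 6930 + 27 = 6957.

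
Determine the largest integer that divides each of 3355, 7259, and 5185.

3355 = 5 × 11 × 61
7259 = 7 × 17 × 61
5185 = 5 × 17 × 61
gcd(3355, 7259, 5185) = 61.

61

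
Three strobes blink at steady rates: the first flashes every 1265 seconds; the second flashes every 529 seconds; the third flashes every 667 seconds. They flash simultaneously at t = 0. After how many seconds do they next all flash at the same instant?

843755 seconds

The first simultaneous occurrence is after LCM of the individual periods.
1265 = 5 × 11 × 23
529 = 23^2
667 = 23 × 29
LCM(1265, 529, 667) = 5 × 11 × 23^2 × 29 = 843755.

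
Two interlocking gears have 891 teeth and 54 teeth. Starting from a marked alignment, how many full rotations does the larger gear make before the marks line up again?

2 rotations

All finish a whole number of cycles simultaneously at t = LCM of the periods.
891 = 3^4 × 11
54 = 2 × 3^3
LCM(891, 54) = 2 × 3^4 × 11 = 1782.
Rotations for period 891: 1782 / 891 = 2.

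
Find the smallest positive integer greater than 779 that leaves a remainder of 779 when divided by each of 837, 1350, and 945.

N − 779 must be a common multiple of 837, 1350, and 945.
837 = 3^3 × 31
1350 = 2 × 3^3 × 5^2
945 = 3^3 × 5 × 7
LCM(837, 1350, 945) = 2 × 3^3 × 5^2 × 7 × 31 = 292950.
Smallest N > 779 is LCM + 779 = 292950 + 779 = 293729.

293729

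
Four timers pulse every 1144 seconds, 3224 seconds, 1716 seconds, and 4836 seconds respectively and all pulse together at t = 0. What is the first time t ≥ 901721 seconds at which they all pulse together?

957528 seconds

Joint pulses occur at multiples of LCM(1144, 3224, 1716, 4836).
1144 = 2^3 × 11 × 13
3224 = 2^3 × 13 × 31
1716 = 2^2 × 3 × 11 × 13
4836 = 2^2 × 3 × 13 × 31
LCM(1144, 3224, 1716, 4836) = 2^3 × 3 × 11 × 13 × 31 = 106392.
Smallest multiple of 106392 that is ≥ 901721: ⌈901721/106392⌉ × 106392 = 9 × 106392 = 957528.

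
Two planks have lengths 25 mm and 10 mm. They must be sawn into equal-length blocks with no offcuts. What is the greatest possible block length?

5 mm

The block length must divide every plank, so the greatest is gcd(25, 10).
25 = 5^2
10 = 2 × 5
gcd(25, 10) = 5.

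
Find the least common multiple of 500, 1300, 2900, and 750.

500 = 2^2 × 5^3
1300 = 2^2 × 5^2 × 13
2900 = 2^2 × 5^2 × 29
750 = 2 × 3 × 5^3
LCM(500, 1300, 2900, 750) = 2^2 × 3 × 5^3 × 13 × 29 = 565500.

565500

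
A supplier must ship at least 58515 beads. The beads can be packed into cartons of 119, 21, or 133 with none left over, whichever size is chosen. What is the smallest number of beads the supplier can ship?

61047

The number of beads must be a common multiple of 119, 21, and 133, so a multiple of their LCM.
119 = 7 × 17
21 = 3 × 7
133 = 7 × 19
LCM(119, 21, 133) = 3 × 7 × 17 × 19 = 6783.
Smallest multiple of 6783 that is ≥ 58515: ⌈58515/6783⌉ × 6783 = 9 × 6783 = 61047.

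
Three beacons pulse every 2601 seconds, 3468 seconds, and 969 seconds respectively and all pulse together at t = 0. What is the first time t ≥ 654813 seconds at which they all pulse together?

790704 seconds

Joint pulses occur at multiples of LCM(2601, 3468, 969).
2601 = 3^2 × 17^2
3468 = 2^2 × 3 × 17^2
969 = 3 × 17 × 19
LCM(2601, 3468, 969) = 2^2 × 3^2 × 17^2 × 19 = 197676.
Smallest multiple of 197676 that is ≥ 654813: ⌈654813/197676⌉ × 197676 = 4 × 197676 = 790704.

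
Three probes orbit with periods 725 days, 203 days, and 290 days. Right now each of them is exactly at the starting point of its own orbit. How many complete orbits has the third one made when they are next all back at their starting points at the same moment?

35 orbits

All finish a whole number of cycles simultaneously at t = LCM of the periods.
725 = 5^2 × 29
203 = 7 × 29
290 = 2 × 5 × 29
LCM(725, 203, 290) = 2 × 5^2 × 7 × 29 = 10150.
Orbits for period 290: 10150 / 290 = 35.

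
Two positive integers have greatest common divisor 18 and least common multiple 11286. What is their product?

203148

For any two positive integers, gcd × lcm = product = 18 × 11286 = 203148.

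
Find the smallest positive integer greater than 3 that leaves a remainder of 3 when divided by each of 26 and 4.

55

N − 3 must be a common multiple of 26 and 4.
26 = 2 × 13
4 = 2^2
LCM(26, 4) = 2^2 × 13 = 52.
Smallest N > 3 is LCM + 3 = 52 + 3 = 55.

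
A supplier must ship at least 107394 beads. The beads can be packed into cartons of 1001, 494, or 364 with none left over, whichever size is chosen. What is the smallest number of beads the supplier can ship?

The number of beads must be a common multiple of 1001, 494, and 364, so a multiple of their LCM.
1001 = 7 × 11 × 13
494 = 2 × 13 × 19
364 = 2^2 × 7 × 13
LCM(1001, 494, 364) = 2^2 × 7 × 11 × 13 × 19 = 76076.
Smallest multiple of 76076 that is ≥ 107394: ⌈107394/76076⌉ × 76076 = 2 × 76076 = 152152.

152152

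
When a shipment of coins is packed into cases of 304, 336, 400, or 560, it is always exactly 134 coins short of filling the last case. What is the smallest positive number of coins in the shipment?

159466

Being 134 short of a full case of size k means N ≡ −134 (mod k), i.e. N + 134 is a multiple of each size.
304 = 2^4 × 19
336 = 2^4 × 3 × 7
400 = 2^4 × 5^2
560 = 2^4 × 5 × 7
LCM(304, 336, 400, 560) = 2^4 × 3 × 5^2 × 7 × 19 = 159600.
Smallest positive N is 159600 − 134 = 159466.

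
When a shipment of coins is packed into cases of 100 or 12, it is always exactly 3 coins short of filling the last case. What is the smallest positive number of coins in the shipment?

Being 3 short of a full case of size k means N ≡ −3 (mod k), i.e. N + 3 is a multiple of each size.
100 = 2^2 × 5^2
12 = 2^2 × 3
LCM(100, 12) = 2^2 × 3 × 5^2 = 300.
Smallest positive N is 300 − 3 = 297.

297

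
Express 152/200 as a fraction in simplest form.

152 = 2^3 × 19
200 = 2^3 × 5^2
gcd(152, 200) = 2^3 = 8.
Divide numerator and denominator by 8: 152/200 = 19/25.

19/25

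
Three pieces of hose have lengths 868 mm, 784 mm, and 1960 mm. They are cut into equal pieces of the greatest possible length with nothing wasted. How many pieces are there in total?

129

Piece length = gcd(868, 784, 1960).
868 = 2^2 × 7 × 31
784 = 2^4 × 7^2
1960 = 2^3 × 5 × 7^2
gcd(868, 784, 1960) = 2^2 × 7 = 28.
Total pieces = 868/28 + 784/28 + 1960/28 = 31 + 28 + 70 = 129.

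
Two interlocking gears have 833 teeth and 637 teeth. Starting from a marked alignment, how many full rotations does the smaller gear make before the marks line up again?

They are all back at their starting positions together after one LCM of the periods.
833 = 7^2 × 17
637 = 7^2 × 13
LCM(833, 637) = 7^2 × 13 × 17 = 10829.
Rotations for period 637: 10829 / 637 = 17.

17 rotations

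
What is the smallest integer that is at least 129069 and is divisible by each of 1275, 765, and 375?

The integer must be a common multiple of 1275, 765, and 375, so a multiple of their LCM.
1275 = 3 × 5^2 × 17
765 = 3^2 × 5 × 17
375 = 3 × 5^3
LCM(1275, 765, 375) = 3^2 × 5^3 × 17 = 19125.
Smallest multiple of 19125 that is ≥ 129069: ⌈129069/19125⌉ × 19125 = 7 × 19125 = 133875.

133875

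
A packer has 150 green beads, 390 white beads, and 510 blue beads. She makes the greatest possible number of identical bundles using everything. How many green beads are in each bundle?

5

Number of bundles = gcd(150, 390, 510).
150 = 2 × 3 × 5^2
390 = 2 × 3 × 5 × 13
510 = 2 × 3 × 5 × 17
gcd(150, 390, 510) = 2 × 3 × 5 = 30.
green beads per bundle = 150 / 30 = 5.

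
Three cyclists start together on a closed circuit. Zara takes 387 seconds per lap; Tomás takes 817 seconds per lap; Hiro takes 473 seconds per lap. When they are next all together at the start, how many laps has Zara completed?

They are all back at their starting positions together after one LCM of the periods.
387 = 3^2 × 43
817 = 19 × 43
473 = 11 × 43
LCM(387, 817, 473) = 3^2 × 11 × 19 × 43 = 80883.
Laps for period 387: 80883 / 387 = 209.

209 laps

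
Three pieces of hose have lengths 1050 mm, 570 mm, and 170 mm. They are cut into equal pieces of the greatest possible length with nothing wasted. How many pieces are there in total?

179

Piece length = gcd(1050, 570, 170).
1050 = 2 × 3 × 5^2 × 7
570 = 2 × 3 × 5 × 19
170 = 2 × 5 × 17
gcd(1050, 570, 170) = 2 × 5 = 10.
Total pieces = 1050/10 + 570/10 + 170/10 = 105 + 57 + 17 = 179.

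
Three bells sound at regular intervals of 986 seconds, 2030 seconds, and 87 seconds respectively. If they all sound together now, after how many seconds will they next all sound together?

We need the least common multiple of the intervals.
986 = 2 × 17 × 29
2030 = 2 × 5 × 7 × 29
87 = 3 × 29
LCM(986, 2030, 87) = 2 × 3 × 5 × 7 × 17 × 29 = 103530.

103530 seconds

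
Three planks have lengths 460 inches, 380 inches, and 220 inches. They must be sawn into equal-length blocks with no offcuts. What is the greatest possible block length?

20 inches

This is the greatest common divisor of 460, 380, and 220.
460 = 2^2 × 5 × 23
380 = 2^2 × 5 × 19
220 = 2^2 × 5 × 11
gcd(460, 380, 220) = 2^2 × 5 = 20.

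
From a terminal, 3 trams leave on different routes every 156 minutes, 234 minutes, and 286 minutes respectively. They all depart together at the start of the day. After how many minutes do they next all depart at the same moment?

The first simultaneous occurrence is after LCM of the individual periods.
156 = 2^2 × 3 × 13
234 = 2 × 3^2 × 13
286 = 2 × 11 × 13
LCM(156, 234, 286) = 2^2 × 3^2 × 11 × 13 = 5148.

5148 minutes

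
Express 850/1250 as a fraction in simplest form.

17/25

850 = 2 × 5^2 × 17
1250 = 2 × 5^4
gcd(850, 1250) = 2 × 5^2 = 50.
Divide numerator and denominator by 50: 850/1250 = 17/25.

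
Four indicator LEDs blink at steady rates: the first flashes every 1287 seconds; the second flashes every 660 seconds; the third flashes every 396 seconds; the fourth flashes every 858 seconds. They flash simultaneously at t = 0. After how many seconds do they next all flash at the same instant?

25740 seconds

We need the least common multiple of the intervals.
1287 = 3^2 × 11 × 13
660 = 2^2 × 3 × 5 × 11
396 = 2^2 × 3^2 × 11
858 = 2 × 3 × 11 × 13
LCM(1287, 660, 396, 858) = 2^2 × 3^2 × 5 × 11 × 13 = 25740.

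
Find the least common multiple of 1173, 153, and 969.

66861

1173 = 3 × 17 × 23
153 = 3^2 × 17
969 = 3 × 17 × 19
LCM(1173, 153, 969) = 3^2 × 17 × 19 × 23 = 66861.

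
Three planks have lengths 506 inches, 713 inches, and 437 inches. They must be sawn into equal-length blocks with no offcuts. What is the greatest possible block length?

The block length must divide every plank, so the greatest is gcd(506, 713, 437).
506 = 2 × 11 × 23
713 = 23 × 31
437 = 19 × 23
gcd(506, 713, 437) = 23.

23 inches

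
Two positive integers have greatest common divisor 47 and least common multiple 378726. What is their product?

For any two positive integers, gcd × lcm = product = 47 × 378726 = 17800122.

17800122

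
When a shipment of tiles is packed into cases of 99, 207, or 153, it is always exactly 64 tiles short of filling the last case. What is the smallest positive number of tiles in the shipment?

Being 64 short of a full case of size k means N ≡ −64 (mod k), i.e. N + 64 is a multiple of each size.
99 = 3^2 × 11
207 = 3^2 × 23
153 = 3^2 × 17
LCM(99, 207, 153) = 3^2 × 11 × 17 × 23 = 38709.
Smallest positive N is 38709 − 64 = 38645.

38645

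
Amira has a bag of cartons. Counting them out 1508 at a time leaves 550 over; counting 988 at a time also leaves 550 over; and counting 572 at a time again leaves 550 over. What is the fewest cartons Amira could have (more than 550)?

315722

N − 550 must be a common multiple of 1508, 988, and 572.
1508 = 2^2 × 13 × 29
988 = 2^2 × 13 × 19
572 = 2^2 × 11 × 13
LCM(1508, 988, 572) = 2^2 × 11 × 13 × 19 × 29 = 315172.
Smallest N > 550 is LCM + 550 = 315172 + 550 = 315722.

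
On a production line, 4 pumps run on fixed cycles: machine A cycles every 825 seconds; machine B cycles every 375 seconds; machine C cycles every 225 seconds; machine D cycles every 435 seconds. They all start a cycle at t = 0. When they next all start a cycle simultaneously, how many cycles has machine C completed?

1595 cycles

The first common completion time is the LCM of the periods.
825 = 3 × 5^2 × 11
375 = 3 × 5^3
225 = 3^2 × 5^2
435 = 3 × 5 × 29
LCM(825, 375, 225, 435) = 3^2 × 5^3 × 11 × 29 = 358875.
Cycles for period 225: 358875 / 225 = 1595.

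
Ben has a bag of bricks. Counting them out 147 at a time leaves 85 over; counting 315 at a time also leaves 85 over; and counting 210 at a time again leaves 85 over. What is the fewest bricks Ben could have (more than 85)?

4495

N − 85 must be a common multiple of 147, 315, and 210.
147 = 3 × 7^2
315 = 3^2 × 5 × 7
210 = 2 × 3 × 5 × 7
LCM(147, 315, 210) = 2 × 3^2 × 5 × 7^2 = 4410.
Smallest N > 85 is LCM + 85 = 4410 + 85 = 4495.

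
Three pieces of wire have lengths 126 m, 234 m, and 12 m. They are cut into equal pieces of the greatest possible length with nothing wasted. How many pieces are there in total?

62

Piece length = gcd(126, 234, 12).
126 = 2 × 3^2 × 7
234 = 2 × 3^2 × 13
12 = 2^2 × 3
gcd(126, 234, 12) = 2 × 3 = 6.
Total pieces = 126/6 + 234/6 + 12/6 = 21 + 39 + 2 = 62.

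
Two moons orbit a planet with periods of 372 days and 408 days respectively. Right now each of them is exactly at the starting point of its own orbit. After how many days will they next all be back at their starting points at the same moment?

12648 days

The first simultaneous occurrence is after LCM of the individual periods.
372 = 2^2 × 3 × 31
408 = 2^3 × 3 × 17
LCM(372, 408) = 2^3 × 3 × 17 × 31 = 12648.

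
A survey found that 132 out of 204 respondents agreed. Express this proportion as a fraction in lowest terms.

132 = 2^2 × 3 × 11
204 = 2^2 × 3 × 17
gcd(132, 204) = 2^2 × 3 = 12.
Divide numerator and denominator by 12: 132/204 = 11/17.

11/17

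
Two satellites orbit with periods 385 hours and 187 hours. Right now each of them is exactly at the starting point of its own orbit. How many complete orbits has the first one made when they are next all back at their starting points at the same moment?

17 orbits

They are all back at their starting positions together after one LCM of the periods.
385 = 5 × 7 × 11
187 = 11 × 17
LCM(385, 187) = 5 × 7 × 11 × 17 = 6545.
Orbits for period 385: 6545 / 385 = 17.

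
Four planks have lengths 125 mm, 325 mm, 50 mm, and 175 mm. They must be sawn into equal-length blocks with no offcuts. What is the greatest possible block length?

The block length must divide every plank, so the greatest is gcd(125, 325, 50, 175).
125 = 5^3
325 = 5^2 × 13
50 = 2 × 5^2
175 = 5^2 × 7
gcd(125, 325, 50, 175) = 5^2 = 25.

25 mm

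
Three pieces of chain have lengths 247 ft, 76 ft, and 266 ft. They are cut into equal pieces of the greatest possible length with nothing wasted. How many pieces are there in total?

Piece length = gcd(247, 76, 266).
247 = 13 × 19
76 = 2^2 × 19
266 = 2 × 7 × 19
gcd(247, 76, 266) = 19.
Total pieces = 247/19 + 76/19 + 266/19 = 13 + 4 + 14 = 31.

31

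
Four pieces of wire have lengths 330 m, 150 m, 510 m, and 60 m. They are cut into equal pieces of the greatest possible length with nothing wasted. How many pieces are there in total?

Piece length = gcd(330, 150, 510, 60).
330 = 2 × 3 × 5 × 11
150 = 2 × 3 × 5^2
510 = 2 × 3 × 5 × 17
60 = 2^2 × 3 × 5
gcd(330, 150, 510, 60) = 2 × 3 × 5 = 30.
Total pieces = 330/30 + 150/30 + 510/30 + 60/30 = 11 + 5 + 17 + 2 = 35.

35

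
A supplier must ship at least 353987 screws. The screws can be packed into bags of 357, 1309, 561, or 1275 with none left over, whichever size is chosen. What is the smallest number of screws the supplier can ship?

The number of screws must be a common multiple of 357, 1309, 561, and 1275, so a multiple of their LCM.
357 = 3 × 7 × 17
1309 = 7 × 11 × 17
561 = 3 × 11 × 17
1275 = 3 × 5^2 × 17
LCM(357, 1309, 561, 1275) = 3 × 5^2 × 7 × 11 × 17 = 98175.
Smallest multiple of 98175 that is ≥ 353987: ⌈353987/98175⌉ × 98175 = 4 × 98175 = 392700.

392700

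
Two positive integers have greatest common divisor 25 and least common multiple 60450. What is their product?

For any two positive integers, gcd × lcm = product = 25 × 60450 = 1511250.

1511250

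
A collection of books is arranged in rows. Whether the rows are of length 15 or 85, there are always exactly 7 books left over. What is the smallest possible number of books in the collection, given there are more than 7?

262

N − 7 must be a common multiple of 15 and 85.
15 = 3 × 5
85 = 5 × 17
LCM(15, 85) = 3 × 5 × 17 = 255.
Smallest N > 7 is LCM + 7 = 255 + 7 = 262.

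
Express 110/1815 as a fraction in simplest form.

110 = 2 × 5 × 11
1815 = 3 × 5 × 11^2
gcd(110, 1815) = 5 × 11 = 55.
Divide numerator and denominator by 55: 110/1815 = 2/33.

2/33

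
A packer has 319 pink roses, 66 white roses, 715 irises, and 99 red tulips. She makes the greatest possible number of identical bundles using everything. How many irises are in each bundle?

65

Number of bundles = gcd(319, 66, 715, 99).
319 = 11 × 29
66 = 2 × 3 × 11
715 = 5 × 11 × 13
99 = 3^2 × 11
gcd(319, 66, 715, 99) = 11.
irises per bundle = 715 / 11 = 65.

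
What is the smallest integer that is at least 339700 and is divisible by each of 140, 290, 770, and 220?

The integer must be a common multiple of 140, 290, 770, and 220, so a multiple of their LCM.
140 = 2^2 × 5 × 7
290 = 2 × 5 × 29
770 = 2 × 5 × 7 × 11
220 = 2^2 × 5 × 11
LCM(140, 290, 770, 220) = 2^2 × 5 × 7 × 11 × 29 = 44660.
Smallest multiple of 44660 that is ≥ 339700: ⌈339700/44660⌉ × 44660 = 8 × 44660 = 357280.

357280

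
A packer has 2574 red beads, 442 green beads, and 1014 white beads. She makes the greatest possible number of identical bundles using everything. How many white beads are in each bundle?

39

Number of bundles = gcd(2574, 442, 1014).
2574 = 2 × 3^2 × 11 × 13
442 = 2 × 13 × 17
1014 = 2 × 3 × 13^2
gcd(2574, 442, 1014) = 2 × 13 = 26.
white beads per bundle = 1014 / 26 = 39.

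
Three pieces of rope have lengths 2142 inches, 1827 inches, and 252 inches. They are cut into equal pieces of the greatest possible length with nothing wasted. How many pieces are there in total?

Piece length = gcd(2142, 1827, 252).
2142 = 2 × 3^2 × 7 × 17
1827 = 3^2 × 7 × 29
252 = 2^2 × 3^2 × 7
gcd(2142, 1827, 252) = 3^2 × 7 = 63.
Total pieces = 2142/63 + 1827/63 + 252/63 = 34 + 29 + 4 = 67.

67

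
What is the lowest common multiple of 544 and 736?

544 = 2^5 × 17
736 = 2^5 × 23
LCM(544, 736) = 2^5 × 17 × 23 = 12512.

12512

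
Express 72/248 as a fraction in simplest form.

72 = 2^3 × 3^2
248 = 2^3 × 31
gcd(72, 248) = 2^3 = 8.
Divide numerator and denominator by 8: 72/248 = 9/31.

9/31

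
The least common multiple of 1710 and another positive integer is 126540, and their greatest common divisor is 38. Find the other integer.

2812

gcd × lcm = product of the two integers, so the other integer is (38 × 126540) / 1710 = 2812.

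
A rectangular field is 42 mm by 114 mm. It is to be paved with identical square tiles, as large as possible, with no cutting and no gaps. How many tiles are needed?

133

Tile side = gcd(42, 114).
42 = 2 × 3 × 7
114 = 2 × 3 × 19
gcd(42, 114) = 2 × 3 = 6.
Tiles: (42/6) × (114/6) = 7 × 19 = 133.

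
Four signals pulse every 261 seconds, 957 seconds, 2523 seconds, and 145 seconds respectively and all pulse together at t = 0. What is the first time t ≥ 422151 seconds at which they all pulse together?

832590 seconds

Joint pulses occur at multiples of LCM(261, 957, 2523, 145).
261 = 3^2 × 29
957 = 3 × 11 × 29
2523 = 3 × 29^2
145 = 5 × 29
LCM(261, 957, 2523, 145) = 3^2 × 5 × 11 × 29^2 = 416295.
Smallest multiple of 416295 that is ≥ 422151: ⌈422151/416295⌉ × 416295 = 2 × 416295 = 832590.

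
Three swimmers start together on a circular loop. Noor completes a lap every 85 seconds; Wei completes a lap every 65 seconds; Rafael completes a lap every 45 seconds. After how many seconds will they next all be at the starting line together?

They coincide at every common multiple of the periods; the first is the LCM.
85 = 5 × 17
65 = 5 × 13
45 = 3^2 × 5
LCM(85, 65, 45) = 3^2 × 5 × 13 × 17 = 9945.

9945 seconds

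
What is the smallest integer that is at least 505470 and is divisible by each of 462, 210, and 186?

The integer must be a common multiple of 462, 210, and 186, so a multiple of their LCM.
462 = 2 × 3 × 7 × 11
210 = 2 × 3 × 5 × 7
186 = 2 × 3 × 31
LCM(462, 210, 186) = 2 × 3 × 5 × 7 × 11 × 31 = 71610.
Smallest multiple of 71610 that is ≥ 505470: ⌈505470/71610⌉ × 71610 = 8 × 71610 = 572880.

572880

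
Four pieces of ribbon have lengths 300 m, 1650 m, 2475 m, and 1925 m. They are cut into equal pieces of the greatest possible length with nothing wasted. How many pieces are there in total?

Piece length = gcd(300, 1650, 2475, 1925).
300 = 2^2 × 3 × 5^2
1650 = 2 × 3 × 5^2 × 11
2475 = 3^2 × 5^2 × 11
1925 = 5^2 × 7 × 11
gcd(300, 1650, 2475, 1925) = 5^2 = 25.
Total pieces = 300/25 + 1650/25 + 2475/25 + 1925/25 = 12 + 66 + 99 + 77 = 254.

254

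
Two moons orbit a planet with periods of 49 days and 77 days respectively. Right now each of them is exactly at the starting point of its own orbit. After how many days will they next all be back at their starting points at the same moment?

539 days

The first simultaneous occurrence is after LCM of the individual periods.
49 = 7^2
77 = 7 × 11
LCM(49, 77) = 7^2 × 11 = 539.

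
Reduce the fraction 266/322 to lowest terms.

266 = 2 × 7 × 19
322 = 2 × 7 × 23
gcd(266, 322) = 2 × 7 = 14.
Divide numerator and denominator by 14: 266/322 = 19/23.

19/23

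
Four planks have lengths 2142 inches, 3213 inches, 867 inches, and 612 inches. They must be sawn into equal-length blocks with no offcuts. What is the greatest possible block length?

This is the greatest common divisor of 2142, 3213, 867, and 612.
2142 = 2 × 3^2 × 7 × 17
3213 = 3^3 × 7 × 17
867 = 3 × 17^2
612 = 2^2 × 3^2 × 17
gcd(2142, 3213, 867, 612) = 3 × 17 = 51.

51 inches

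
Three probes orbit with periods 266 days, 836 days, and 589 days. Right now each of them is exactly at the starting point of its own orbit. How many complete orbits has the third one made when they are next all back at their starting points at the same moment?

308 orbits

They are all back at their starting positions together after one LCM of the periods.
266 = 2 × 7 × 19
836 = 2^2 × 11 × 19
589 = 19 × 31
LCM(266, 836, 589) = 2^2 × 7 × 11 × 19 × 31 = 181412.
Orbits for period 589: 181412 / 589 = 308.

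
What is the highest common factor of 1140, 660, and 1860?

60

1140 = 2^2 × 3 × 5 × 19
660 = 2^2 × 3 × 5 × 11
1860 = 2^2 × 3 × 5 × 31
gcd(1140, 660, 1860) = 2^2 × 3 × 5 = 60.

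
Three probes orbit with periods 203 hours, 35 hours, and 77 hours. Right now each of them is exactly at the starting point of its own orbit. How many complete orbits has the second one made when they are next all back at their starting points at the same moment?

All finish a whole number of cycles simultaneously at t = LCM of the periods.
203 = 7 × 29
35 = 5 × 7
77 = 7 × 11
LCM(203, 35, 77) = 5 × 7 × 11 × 29 = 11165.
Orbits for period 35: 11165 / 35 = 319.

319 orbits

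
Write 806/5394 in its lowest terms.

806 = 2 × 13 × 31
5394 = 2 × 3 × 29 × 31
gcd(806, 5394) = 2 × 31 = 62.
Divide numerator and denominator by 62: 806/5394 = 13/87.

13/87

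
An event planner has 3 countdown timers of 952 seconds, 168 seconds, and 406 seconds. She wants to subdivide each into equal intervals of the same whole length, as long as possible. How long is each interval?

14 seconds

The interval must divide each timer length; the longest such is the gcd.
952 = 2^3 × 7 × 17
168 = 2^3 × 3 × 7
406 = 2 × 7 × 29
gcd(952, 168, 406) = 2 × 7 = 14.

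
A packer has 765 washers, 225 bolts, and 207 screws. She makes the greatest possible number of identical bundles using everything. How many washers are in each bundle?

Number of bundles = gcd(765, 225, 207).
765 = 3^2 × 5 × 17
225 = 3^2 × 5^2
207 = 3^2 × 23
gcd(765, 225, 207) = 3^2 = 9.
washers per bundle = 765 / 9 = 85.

85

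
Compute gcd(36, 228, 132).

36 = 2^2 × 3^2
228 = 2^2 × 3 × 19
132 = 2^2 × 3 × 11
gcd(36, 228, 132) = 2^2 × 3 = 12.

12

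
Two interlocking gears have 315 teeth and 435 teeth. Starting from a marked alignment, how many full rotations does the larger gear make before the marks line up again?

They are all back at their starting positions together after one LCM of the periods.
315 = 3^2 × 5 × 7
435 = 3 × 5 × 29
LCM(315, 435) = 3^2 × 5 × 7 × 29 = 9135.
Rotations for period 435: 9135 / 435 = 21.

21 rotations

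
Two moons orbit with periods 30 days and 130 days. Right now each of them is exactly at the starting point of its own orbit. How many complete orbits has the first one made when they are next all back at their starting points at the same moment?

They are all back at their starting positions together after one LCM of the periods.
30 = 2 × 3 × 5
130 = 2 × 5 × 13
LCM(30, 130) = 2 × 3 × 5 × 13 = 390.
Orbits for period 30: 390 / 30 = 13.

13 orbits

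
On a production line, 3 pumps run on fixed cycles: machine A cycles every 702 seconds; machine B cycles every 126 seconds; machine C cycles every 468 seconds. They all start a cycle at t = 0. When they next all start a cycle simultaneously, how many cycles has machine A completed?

14 cycles

They are all back at their starting positions together after one LCM of the periods.
702 = 2 × 3^3 × 13
126 = 2 × 3^2 × 7
468 = 2^2 × 3^2 × 13
LCM(702, 126, 468) = 2^2 × 3^3 × 7 × 13 = 9828.
Cycles for period 702: 9828 / 702 = 14.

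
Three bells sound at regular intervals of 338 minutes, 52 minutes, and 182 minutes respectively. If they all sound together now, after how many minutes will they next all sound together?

We need the least common multiple of the intervals.
338 = 2 × 13^2
52 = 2^2 × 13
182 = 2 × 7 × 13
LCM(338, 52, 182) = 2^2 × 7 × 13^2 = 4732.

4732 minutes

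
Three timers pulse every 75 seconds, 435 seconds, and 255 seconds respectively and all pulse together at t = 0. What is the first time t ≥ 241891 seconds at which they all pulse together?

Joint pulses occur at multiples of LCM(75, 435, 255).
75 = 3 × 5^2
435 = 3 × 5 × 29
255 = 3 × 5 × 17
LCM(75, 435, 255) = 3 × 5^2 × 17 × 29 = 36975.
Smallest multiple of 36975 that is ≥ 241891: ⌈241891/36975⌉ × 36975 = 7 × 36975 = 258825.

258825 seconds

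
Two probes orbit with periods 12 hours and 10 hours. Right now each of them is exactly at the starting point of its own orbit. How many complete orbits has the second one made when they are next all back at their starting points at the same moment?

All finish a whole number of cycles simultaneously at t = LCM of the periods.
12 = 2^2 × 3
10 = 2 × 5
LCM(12, 10) = 2^2 × 3 × 5 = 60.
Orbits for period 10: 60 / 10 = 6.

6 orbits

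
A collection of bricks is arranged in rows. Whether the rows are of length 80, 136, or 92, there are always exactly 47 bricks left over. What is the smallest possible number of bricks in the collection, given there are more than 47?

N − 47 must be a common multiple of 80, 136, and 92.
80 = 2^4 × 5
136 = 2^3 × 17
92 = 2^2 × 23
LCM(80, 136, 92) = 2^4 × 5 × 17 × 23 = 31280.
Smallest N > 47 is LCM + 47 = 31280 + 47 = 31327.

31327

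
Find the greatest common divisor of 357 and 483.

21

357 = 3 × 7 × 17
483 = 3 × 7 × 23
gcd(357, 483) = 3 × 7 = 21.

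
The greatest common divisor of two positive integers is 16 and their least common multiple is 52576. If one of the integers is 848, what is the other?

For two integers, gcd × lcm = product, so the other is (16 × 52576) / 848 = 841216 / 848 = 992.

992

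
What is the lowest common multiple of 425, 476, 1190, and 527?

425 = 5^2 × 17
476 = 2^2 × 7 × 17
1190 = 2 × 5 × 7 × 17
527 = 17 × 31
LCM(425, 476, 1190, 527) = 2^2 × 5^2 × 7 × 17 × 31 = 368900.

368900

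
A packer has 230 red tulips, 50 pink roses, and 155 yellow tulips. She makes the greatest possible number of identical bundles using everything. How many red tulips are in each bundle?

46

Number of bundles = gcd(230, 50, 155).
230 = 2 × 5 × 23
50 = 2 × 5^2
155 = 5 × 31
gcd(230, 50, 155) = 5.
red tulips per bundle = 230 / 5 = 46.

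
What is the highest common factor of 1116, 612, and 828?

36

1116 = 2^2 × 3^2 × 31
612 = 2^2 × 3^2 × 17
828 = 2^2 × 3^2 × 23
gcd(1116, 612, 828) = 2^2 × 3^2 = 36.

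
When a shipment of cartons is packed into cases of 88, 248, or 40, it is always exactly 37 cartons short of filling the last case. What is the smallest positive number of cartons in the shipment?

13603

Being 37 short of a full case of size k means N ≡ −37 (mod k), i.e. N + 37 is a multiple of each size.
88 = 2^3 × 11
248 = 2^3 × 31
40 = 2^3 × 5
LCM(88, 248, 40) = 2^3 × 5 × 11 × 31 = 13640.
Smallest positive N is 13640 − 37 = 13603.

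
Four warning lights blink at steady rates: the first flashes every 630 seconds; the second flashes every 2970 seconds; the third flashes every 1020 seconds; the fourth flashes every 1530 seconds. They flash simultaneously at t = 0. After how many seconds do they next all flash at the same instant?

We need the least common multiple of the intervals.
630 = 2 × 3^2 × 5 × 7
2970 = 2 × 3^3 × 5 × 11
1020 = 2^2 × 3 × 5 × 17
1530 = 2 × 3^2 × 5 × 17
LCM(630, 2970, 1020, 1530) = 2^2 × 3^3 × 5 × 7 × 11 × 17 = 706860.

706860 seconds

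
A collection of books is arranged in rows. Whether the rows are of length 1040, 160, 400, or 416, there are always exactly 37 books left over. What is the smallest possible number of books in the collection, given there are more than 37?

N − 37 must be a common multiple of 1040, 160, 400, and 416.
1040 = 2^4 × 5 × 13
160 = 2^5 × 5
400 = 2^4 × 5^2
416 = 2^5 × 13
LCM(1040, 160, 400, 416) = 2^5 × 5^2 × 13 = 10400.
Smallest N > 37 is LCM + 37 = 10400 + 37 = 10437.

10437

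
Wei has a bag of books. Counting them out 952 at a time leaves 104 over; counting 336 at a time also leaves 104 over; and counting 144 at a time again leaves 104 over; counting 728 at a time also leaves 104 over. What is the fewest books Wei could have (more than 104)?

N − 104 must be a common multiple of 952, 336, 144, and 728.
952 = 2^3 × 7 × 17
336 = 2^4 × 3 × 7
144 = 2^4 × 3^2
728 = 2^3 × 7 × 13
LCM(952, 336, 144, 728) = 2^4 × 3^2 × 7 × 13 × 17 = 222768.
Smallest N > 104 is LCM + 104 = 222768 + 104 = 222872.

222872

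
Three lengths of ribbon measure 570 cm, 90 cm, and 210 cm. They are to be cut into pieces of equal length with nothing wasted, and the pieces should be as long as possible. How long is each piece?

30 cm

The greatest length dividing all of 570, 90, and 210 is their gcd.
570 = 2 × 3 × 5 × 19
90 = 2 × 3^2 × 5
210 = 2 × 3 × 5 × 7
gcd(570, 90, 210) = 2 × 3 × 5 = 30.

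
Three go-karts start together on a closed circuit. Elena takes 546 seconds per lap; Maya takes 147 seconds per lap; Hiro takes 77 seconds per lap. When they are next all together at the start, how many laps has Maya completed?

286 laps

All finish a whole number of cycles simultaneously at t = LCM of the periods.
546 = 2 × 3 × 7 × 13
147 = 3 × 7^2
77 = 7 × 11
LCM(546, 147, 77) = 2 × 3 × 7^2 × 11 × 13 = 42042.
Laps for period 147: 42042 / 147 = 286.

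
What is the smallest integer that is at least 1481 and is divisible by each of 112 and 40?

The integer must be a common multiple of 112 and 40, so a multiple of their LCM.
112 = 2^4 × 7
40 = 2^3 × 5
LCM(112, 40) = 2^4 × 5 × 7 = 560.
Smallest multiple of 560 that is ≥ 1481: ⌈1481/560⌉ × 560 = 3 × 560 = 1680.

1680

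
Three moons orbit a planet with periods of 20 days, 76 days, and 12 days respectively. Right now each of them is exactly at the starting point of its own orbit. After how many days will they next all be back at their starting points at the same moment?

1140 days

The first simultaneous occurrence is after LCM of the individual periods.
20 = 2^2 × 5
76 = 2^2 × 19
12 = 2^2 × 3
LCM(20, 76, 12) = 2^2 × 3 × 5 × 19 = 1140.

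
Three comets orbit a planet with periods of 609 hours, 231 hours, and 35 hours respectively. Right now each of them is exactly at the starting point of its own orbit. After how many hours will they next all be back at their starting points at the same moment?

They coincide at every common multiple of the periods; the first is the LCM.
609 = 3 × 7 × 29
231 = 3 × 7 × 11
35 = 5 × 7
LCM(609, 231, 35) = 3 × 5 × 7 × 11 × 29 = 33495.

33495 hours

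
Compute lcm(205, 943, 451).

205 = 5 × 41
943 = 23 × 41
451 = 11 × 41
LCM(205, 943, 451) = 5 × 11 × 23 × 41 = 51865.

51865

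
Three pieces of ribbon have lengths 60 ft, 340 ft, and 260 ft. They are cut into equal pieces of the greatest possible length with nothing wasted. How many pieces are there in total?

33

Piece length = gcd(60, 340, 260).
60 = 2^2 × 3 × 5
340 = 2^2 × 5 × 17
260 = 2^2 × 5 × 13
gcd(60, 340, 260) = 2^2 × 5 = 20.
Total pieces = 60/20 + 340/20 + 260/20 = 3 + 17 + 13 = 33.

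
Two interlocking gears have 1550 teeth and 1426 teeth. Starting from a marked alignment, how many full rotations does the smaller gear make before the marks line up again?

They are all back at their starting positions together after one LCM of the periods.
1550 = 2 × 5^2 × 31
1426 = 2 × 23 × 31
LCM(1550, 1426) = 2 × 5^2 × 23 × 31 = 35650.
Rotations for period 1426: 35650 / 1426 = 25.

25 rotations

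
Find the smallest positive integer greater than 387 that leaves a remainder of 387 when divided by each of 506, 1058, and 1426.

N − 387 must be a common multiple of 506, 1058, and 1426.
506 = 2 × 11 × 23
1058 = 2 × 23^2
1426 = 2 × 23 × 31
LCM(506, 1058, 1426) = 2 × 11 × 23^2 × 31 = 360778.
Smallest N > 387 is LCM + 387 = 360778 + 387 = 361165.

361165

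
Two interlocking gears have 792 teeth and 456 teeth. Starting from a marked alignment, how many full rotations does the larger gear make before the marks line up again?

19 rotations

All finish a whole number of cycles simultaneously at t = LCM of the periods.
792 = 2^3 × 3^2 × 11
456 = 2^3 × 3 × 19
LCM(792, 456) = 2^3 × 3^2 × 11 × 19 = 15048.
Rotations for period 792: 15048 / 792 = 19.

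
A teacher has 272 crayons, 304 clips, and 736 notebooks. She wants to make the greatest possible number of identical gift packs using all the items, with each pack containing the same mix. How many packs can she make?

16 packs

The pack count must divide each quantity, so the greatest is gcd(272, 304, 736).
272 = 2^4 × 17
304 = 2^4 × 19
736 = 2^5 × 23
gcd(272, 304, 736) = 2^4 = 16.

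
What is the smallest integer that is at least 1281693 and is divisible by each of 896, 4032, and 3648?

1378944

The integer must be a common multiple of 896, 4032, and 3648, so a multiple of their LCM.
896 = 2^7 × 7
4032 = 2^6 × 3^2 × 7
3648 = 2^6 × 3 × 19
LCM(896, 4032, 3648) = 2^7 × 3^2 × 7 × 19 = 153216.
Smallest multiple of 153216 that is ≥ 1281693: ⌈1281693/153216⌉ × 153216 = 9 × 153216 = 1378944.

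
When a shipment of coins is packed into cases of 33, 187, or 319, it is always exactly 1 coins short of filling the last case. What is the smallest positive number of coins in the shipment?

Being 1 short of a full case of size k means N ≡ −1 (mod k), i.e. N + 1 is a multiple of each size.
33 = 3 × 11
187 = 11 × 17
319 = 11 × 29
LCM(33, 187, 319) = 3 × 11 × 17 × 29 = 16269.
Smallest positive N is 16269 − 1 = 16268.

16268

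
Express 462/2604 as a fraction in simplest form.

11/62

462 = 2 × 3 × 7 × 11
2604 = 2^2 × 3 × 7 × 31
gcd(462, 2604) = 2 × 3 × 7 = 42.
Divide numerator and denominator by 42: 462/2604 = 11/62.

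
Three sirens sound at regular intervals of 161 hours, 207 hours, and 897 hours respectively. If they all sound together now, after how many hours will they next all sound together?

18837 hours

They coincide at every common multiple of the periods; the first is the LCM.
161 = 7 × 23
207 = 3^2 × 23
897 = 3 × 13 × 23
LCM(161, 207, 897) = 3^2 × 7 × 13 × 23 = 18837.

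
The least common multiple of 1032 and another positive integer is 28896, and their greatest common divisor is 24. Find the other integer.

672

gcd × lcm = product of the two integers, so the other integer is (24 × 28896) / 1032 = 672.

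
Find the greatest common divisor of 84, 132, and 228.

84 = 2^2 × 3 × 7
132 = 2^2 × 3 × 11
228 = 2^2 × 3 × 19
gcd(84, 132, 228) = 2^2 × 3 = 12.

12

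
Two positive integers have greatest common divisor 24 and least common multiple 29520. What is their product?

708480

For any two positive integers, gcd × lcm = product = 24 × 29520 = 708480.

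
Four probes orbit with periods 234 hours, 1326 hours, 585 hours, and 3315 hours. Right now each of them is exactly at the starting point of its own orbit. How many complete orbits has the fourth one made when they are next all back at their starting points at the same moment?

6 orbits

All finish a whole number of cycles simultaneously at t = LCM of the periods.
234 = 2 × 3^2 × 13
1326 = 2 × 3 × 13 × 17
585 = 3^2 × 5 × 13
3315 = 3 × 5 × 13 × 17
LCM(234, 1326, 585, 3315) = 2 × 3^2 × 5 × 13 × 17 = 19890.
Orbits for period 3315: 19890 / 3315 = 6.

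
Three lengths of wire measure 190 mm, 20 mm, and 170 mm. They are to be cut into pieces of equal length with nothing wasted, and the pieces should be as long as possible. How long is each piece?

10 mm

The greatest length dividing all of 190, 20, and 170 is their gcd.
190 = 2 × 5 × 19
20 = 2^2 × 5
170 = 2 × 5 × 17
gcd(190, 20, 170) = 2 × 5 = 10.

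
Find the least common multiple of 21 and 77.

21 = 3 × 7
77 = 7 × 11
LCM(21, 77) = 3 × 7 × 11 = 231.

231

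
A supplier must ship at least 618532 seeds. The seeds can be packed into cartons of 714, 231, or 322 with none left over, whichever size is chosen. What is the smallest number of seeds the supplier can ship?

The number of seeds must be a common multiple of 714, 231, and 322, so a multiple of their LCM.
714 = 2 × 3 × 7 × 17
231 = 3 × 7 × 11
322 = 2 × 7 × 23
LCM(714, 231, 322) = 2 × 3 × 7 × 11 × 17 × 23 = 180642.
Smallest multiple of 180642 that is ≥ 618532: ⌈618532/180642⌉ × 180642 = 4 × 180642 = 722568.

722568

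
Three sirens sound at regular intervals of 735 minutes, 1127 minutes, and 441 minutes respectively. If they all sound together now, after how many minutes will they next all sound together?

50715 minutes

We need the least common multiple of the intervals.
735 = 3 × 5 × 7^2
1127 = 7^2 × 23
441 = 3^2 × 7^2
LCM(735, 1127, 441) = 3^2 × 5 × 7^2 × 23 = 50715.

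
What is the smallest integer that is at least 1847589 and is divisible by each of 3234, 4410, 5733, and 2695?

1891890

The integer must be a common multiple of 3234, 4410, 5733, and 2695, so a multiple of their LCM.
3234 = 2 × 3 × 7^2 × 11
4410 = 2 × 3^2 × 5 × 7^2
5733 = 3^2 × 7^2 × 13
2695 = 5 × 7^2 × 11
LCM(3234, 4410, 5733, 2695) = 2 × 3^2 × 5 × 7^2 × 11 × 13 = 630630.
Smallest multiple of 630630 that is ≥ 1847589: ⌈1847589/630630⌉ × 630630 = 3 × 630630 = 1891890.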